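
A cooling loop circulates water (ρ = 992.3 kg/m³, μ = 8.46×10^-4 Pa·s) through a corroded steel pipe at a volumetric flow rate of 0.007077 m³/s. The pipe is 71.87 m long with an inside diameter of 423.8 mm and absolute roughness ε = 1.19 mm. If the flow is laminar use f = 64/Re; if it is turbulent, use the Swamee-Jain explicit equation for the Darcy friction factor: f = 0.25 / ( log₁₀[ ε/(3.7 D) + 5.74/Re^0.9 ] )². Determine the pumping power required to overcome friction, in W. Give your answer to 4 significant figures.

Cross-sectional area A = πD²/4 = π(0.4238)²/4 = 0.1411 m²; mean velocity V = Q/A = 0.007077/0.1411 = 0.05017 m/s.
Reynolds number Re = ρVD/μ = 992.3 · 0.05017 · 0.4238 / 0.000846 = 2.494e+04.
Re > 4000 → turbulent. Relative roughness ε/D = 0.00119/0.4238 = 0.00281. Swamee-Jain: f = 0.25/(log₁₀[0.00281/3.7 + 5.74/2.494e+04^0.9])² = 0.25/(log₁₀[0.000759 + 0.000633])² = 0.25/(-2.856)² = 0.03064.
Darcy-Weisbach: ΔP = f(L/D)(ρV²/2) = 0.03064·(71.87/0.4238)·(992.3·0.05017²/2) = 0.03064·169.6·1.249 = 6.49 Pa.
Pumping power P = QΔP = 0.007077·6.49 = 0.045928 W = 0.04593 W.

P ≈ 0.04593 W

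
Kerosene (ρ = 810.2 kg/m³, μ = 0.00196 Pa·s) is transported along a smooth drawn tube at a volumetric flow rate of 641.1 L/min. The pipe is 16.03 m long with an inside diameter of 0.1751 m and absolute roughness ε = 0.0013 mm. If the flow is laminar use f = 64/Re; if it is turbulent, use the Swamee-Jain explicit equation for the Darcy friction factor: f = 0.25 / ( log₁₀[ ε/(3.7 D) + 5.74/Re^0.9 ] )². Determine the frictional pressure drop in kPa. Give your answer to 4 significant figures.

Q = 641.1 L/min = 641.1/60000 = 0.01069 m³/s.
Cross-sectional area A = πD²/4 = π(0.1751)²/4 = 0.02408 m²; mean velocity V = Q/A = 0.01069/0.02408 = 0.4437 m/s.
Reynolds number Re = ρVD/μ = 810.2 · 0.4437 · 0.1751 / 0.00196 = 3.212e+04.
Re > 4000 → turbulent. Relative roughness ε/D = 1.3e-06/0.1751 = 7.42e-06. Swamee-Jain: f = 0.25/(log₁₀[7.42e-06/3.7 + 5.74/3.212e+04^0.9])² = 0.25/(log₁₀[2.01e-06 + 0.000504])² = 0.25/(-3.295)² = 0.02302.
Darcy-Weisbach: ΔP = f(L/D)(ρV²/2) = 0.02302·(16.03/0.1751)·(810.2·0.4437²/2) = 0.02302·91.55·79.76 = 168.1 Pa.
ΔP = 168.1 Pa = 0.1681 kPa.

ΔP ≈ 0.1681 kPa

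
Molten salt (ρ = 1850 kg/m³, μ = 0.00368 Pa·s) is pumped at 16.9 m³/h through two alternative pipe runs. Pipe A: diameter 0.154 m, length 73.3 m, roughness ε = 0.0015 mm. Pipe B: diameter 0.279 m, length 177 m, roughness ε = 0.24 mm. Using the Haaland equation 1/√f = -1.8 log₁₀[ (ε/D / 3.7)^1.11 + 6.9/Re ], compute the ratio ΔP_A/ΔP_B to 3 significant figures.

Pipe A: V = Q/A = 0.004694/0.01863 = 0.252 m/s; Re = 1.951e+04; ε/D = 9.74e-06; Haaland → f = 0.02592; ΔP_A = f(L/D)(ρV²/2) = 724.9 Pa.
Pipe B: V = Q/A = 0.004694/0.06114 = 0.07679 m/s; Re = 1.077e+04; ε/D = 0.00086; Haaland → f = 0.03141; ΔP_B = f(L/D)(ρV²/2) = 108.7 Pa.
ΔP_A/ΔP_B = 724.9/108.7 = 6.67.

ΔP_A/ΔP_B ≈ 6.67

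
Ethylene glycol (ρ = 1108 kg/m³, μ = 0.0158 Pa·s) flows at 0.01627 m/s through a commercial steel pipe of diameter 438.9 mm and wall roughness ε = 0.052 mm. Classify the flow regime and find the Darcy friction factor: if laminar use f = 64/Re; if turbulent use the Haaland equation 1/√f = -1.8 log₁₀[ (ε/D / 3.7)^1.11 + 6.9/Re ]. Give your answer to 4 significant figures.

f ≈ 0.1278

Re = ρVD/μ = 1108·0.01627·0.4389/0.0158 = 500.8.
Re < 2300 → laminar, so f = 64/Re = 0.1278 (roughness is irrelevant in laminar flow).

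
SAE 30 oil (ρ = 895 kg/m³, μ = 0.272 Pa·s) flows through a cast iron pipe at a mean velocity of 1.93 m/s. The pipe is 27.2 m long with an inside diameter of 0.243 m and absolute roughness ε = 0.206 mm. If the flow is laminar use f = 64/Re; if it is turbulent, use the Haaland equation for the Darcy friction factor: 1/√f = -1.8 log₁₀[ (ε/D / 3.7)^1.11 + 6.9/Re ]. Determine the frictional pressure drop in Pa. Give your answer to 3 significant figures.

Reynolds number Re = ρVD/μ = 895 · 1.93 · 0.243 / 0.272 = 1543.
Re < 2300 → laminar flow, so f = 64/Re = 64/1543 = 0.04147 (the turbulent correlation is not needed).
Darcy-Weisbach: ΔP = f(L/D)(ρV²/2) = 0.04147·(27.2/0.243)·(895·1.93²/2) = 0.04147·111.9·1667 = 7738 Pa.

ΔP ≈ 7740 Pa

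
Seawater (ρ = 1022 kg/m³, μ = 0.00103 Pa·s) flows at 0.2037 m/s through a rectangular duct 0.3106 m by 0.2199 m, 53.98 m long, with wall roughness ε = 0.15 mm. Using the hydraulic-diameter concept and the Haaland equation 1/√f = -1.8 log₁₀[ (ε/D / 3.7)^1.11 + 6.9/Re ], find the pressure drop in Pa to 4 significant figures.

Hydraulic diameter D_h = 4A/P = 4·(0.3106·0.2199)/(2·(0.3106+0.2199)) = 0.2732/1.061 = 0.2575 m.
Re = ρVD_h/μ = 1022·0.2037·0.2575/0.00103 = 5.204e+04.
ε/D_h = 0.00015/0.2575 = 0.000583; Haaland gives 1/√f = -1.8 log₁₀[6.01e-05+0.000133] = 6.687, so f = 0.02236.
ΔP = f(L/D_h)(ρV²/2) = 0.02236·53.98/0.2575·21.2 = 99.39 Pa.

ΔP ≈ 99.39 Pa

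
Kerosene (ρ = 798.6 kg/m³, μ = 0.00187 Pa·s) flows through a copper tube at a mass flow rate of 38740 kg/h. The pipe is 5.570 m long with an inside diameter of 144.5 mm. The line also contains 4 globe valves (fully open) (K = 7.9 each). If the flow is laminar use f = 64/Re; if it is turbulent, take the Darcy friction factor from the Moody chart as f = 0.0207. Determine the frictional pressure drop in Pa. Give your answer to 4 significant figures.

ṁ = 38740 kg/h = 38740/3600 = 10.76 kg/s.
A = πD²/4 = π(0.1445)²/4 = 0.0164 m²; mean velocity V = ṁ/(ρA) = 10.76/(798.6 · 0.0164) = 0.8217 m/s.
Reynolds number Re = ρVD/μ = 798.6 · 0.8217 · 0.1445 / 0.00187 = 5.071e+04.
Re > 4000 → turbulent; use the Moody-chart value f = 0.0207.
Total minor-loss coefficient ΣK = 4·7.9 = 31.6.
ΔP = [f·L/D + ΣK]·(ρV²/2) = [0.0207·5.57/0.1445 + 31.6]·(798.6·0.8217²/2) = [0.7979 + 31.6]·269.6 = 8734 Pa.

ΔP ≈ 8734 Pa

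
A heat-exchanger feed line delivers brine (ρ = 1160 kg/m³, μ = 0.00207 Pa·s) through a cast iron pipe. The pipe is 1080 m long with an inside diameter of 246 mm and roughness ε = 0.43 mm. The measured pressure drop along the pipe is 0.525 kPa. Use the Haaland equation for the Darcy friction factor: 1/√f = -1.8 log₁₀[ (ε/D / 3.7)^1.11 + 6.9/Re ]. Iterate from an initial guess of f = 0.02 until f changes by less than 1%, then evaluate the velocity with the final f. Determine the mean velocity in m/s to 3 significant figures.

Rearranging Darcy-Weisbach: V = √(2·ΔP·D/(f·L·ρ)). With ε/D = 0.00043/0.246 = 0.00175, iterate starting from f = 0.02:
  f = 0.02 → V = √(2·525·0.246/(0.02·1080·1160)) = 0.1015 m/s; Re = ρVD/μ = 1.4e+04; f → 0.03097
  f = 0.03097 → V = 0.0816 m/s; Re = 1.125e+04; f → 0.03237
  f = 0.03237 → V = 0.07981 m/s; Re = 1.1e+04; f → 0.03252
Converged (Δf/f < 1%). With the final f = 0.03252: V = √(2·525·0.246/(0.03252·1080·1160)) = 0.07962 m/s.

V ≈ 0.0796 m/s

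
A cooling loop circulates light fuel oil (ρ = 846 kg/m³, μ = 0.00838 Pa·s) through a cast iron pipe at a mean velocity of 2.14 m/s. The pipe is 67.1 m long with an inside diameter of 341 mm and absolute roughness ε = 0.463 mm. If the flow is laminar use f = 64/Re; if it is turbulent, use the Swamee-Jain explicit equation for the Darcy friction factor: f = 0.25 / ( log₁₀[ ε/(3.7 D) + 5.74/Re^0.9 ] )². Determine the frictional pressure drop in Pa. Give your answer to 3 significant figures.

Reynolds number Re = ρVD/μ = 846 · 2.14 · 0.341 / 0.00838 = 7.367e+04.
Re > 4000 → turbulent. Relative roughness ε/D = 0.000463/0.341 = 0.00136. Swamee-Jain: f = 0.25/(log₁₀[0.00136/3.7 + 5.74/7.367e+04^0.9])² = 0.25/(log₁₀[0.000367 + 0.000239])² = 0.25/(-3.218)² = 0.02415.
Darcy-Weisbach: ΔP = f(L/D)(ρV²/2) = 0.02415·(67.1/0.341)·(846·2.14²/2) = 0.02415·196.8·1937 = 9205 Pa.

ΔP ≈ 9200 Pa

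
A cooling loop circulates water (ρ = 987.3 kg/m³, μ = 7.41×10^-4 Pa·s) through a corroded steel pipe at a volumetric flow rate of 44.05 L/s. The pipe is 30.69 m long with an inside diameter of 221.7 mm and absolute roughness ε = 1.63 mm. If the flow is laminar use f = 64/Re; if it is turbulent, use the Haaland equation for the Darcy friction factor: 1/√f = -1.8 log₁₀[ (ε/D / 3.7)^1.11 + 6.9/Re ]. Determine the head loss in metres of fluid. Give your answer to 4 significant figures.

h_f ≈ 0.3171 m

Q = 44.05 L/s = 44.05/1000 = 0.04405 m³/s.
Cross-sectional area A = πD²/4 = π(0.2217)²/4 = 0.0386 m²; mean velocity V = Q/A = 0.04405/0.0386 = 1.141 m/s.
Reynolds number Re = ρVD/μ = 987.3 · 1.141 · 0.2217 / 0.000741 = 3.371e+05.
Re > 4000 → turbulent. Relative roughness ε/D = 0.00163/0.2217 = 0.00735. Haaland: 1/√f = -1.8 log₁₀[(0.00735/3.7)^1.11 + 6.9/3.371e+05] = -1.8 log₁₀[0.001 + 2.05e-05] = 5.382, so f = 0.03452.
Darcy-Weisbach: ΔP = f(L/D)(ρV²/2) = 0.03452·(30.69/0.2217)·(987.3·1.141²/2) = 0.03452·138.4·642.8 = 3072 Pa.
Head loss h_f = ΔP/(ρg) = 3072/(987.3·9.81) = 0.3171 m.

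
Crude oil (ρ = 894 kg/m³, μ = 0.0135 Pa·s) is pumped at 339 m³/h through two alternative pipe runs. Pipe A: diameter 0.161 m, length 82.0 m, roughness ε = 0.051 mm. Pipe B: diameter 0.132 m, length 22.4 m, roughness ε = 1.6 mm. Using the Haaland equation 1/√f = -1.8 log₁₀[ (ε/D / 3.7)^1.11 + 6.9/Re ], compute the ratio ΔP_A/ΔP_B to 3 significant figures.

ΔP_A/ΔP_B ≈ 0.712

Pipe A: V = Q/A = 0.09417/0.02036 = 4.625 m/s; Re = 4.932e+04; ε/D = 0.000317; Haaland → f = 0.02173; ΔP_A = f(L/D)(ρV²/2) = 1.059e+05 Pa.
Pipe B: V = Q/A = 0.09417/0.01368 = 6.881 m/s; Re = 6.015e+04; ε/D = 0.0121; Haaland → f = 0.0414; ΔP_B = f(L/D)(ρV²/2) = 1.487e+05 Pa.
ΔP_A/ΔP_B = 1.059e+05/1.487e+05 = 0.712.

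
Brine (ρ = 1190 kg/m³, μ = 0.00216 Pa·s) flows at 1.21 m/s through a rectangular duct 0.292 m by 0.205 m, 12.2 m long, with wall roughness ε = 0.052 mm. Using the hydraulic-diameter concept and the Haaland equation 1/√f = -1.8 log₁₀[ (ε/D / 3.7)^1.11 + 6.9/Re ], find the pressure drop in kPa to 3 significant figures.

Hydraulic diameter D_h = 4A/P = 4·(0.292·0.205)/(2·(0.292+0.205)) = 0.2394/0.994 = 0.2409 m.
Re = ρVD_h/μ = 1190·1.21·0.2409/0.00216 = 1.606e+05.
ε/D_h = 5.2e-05/0.2409 = 0.000216; Haaland gives 1/√f = -1.8 log₁₀[2e-05+4.3e-05] = 7.562, so f = 0.01749.
ΔP = f(L/D_h)(ρV²/2) = 0.01749·12.2/0.2409·871.1 = 771.5 Pa.
ΔP = 0.772 kPa.

ΔP ≈ 0.772 kPa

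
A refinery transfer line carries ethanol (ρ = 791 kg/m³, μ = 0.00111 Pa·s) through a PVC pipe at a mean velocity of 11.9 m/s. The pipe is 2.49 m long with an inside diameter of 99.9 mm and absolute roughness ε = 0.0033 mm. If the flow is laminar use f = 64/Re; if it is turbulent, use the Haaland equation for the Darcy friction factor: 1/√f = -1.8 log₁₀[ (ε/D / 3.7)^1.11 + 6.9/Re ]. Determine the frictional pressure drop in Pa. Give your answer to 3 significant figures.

Reynolds number Re = ρVD/μ = 791 · 11.9 · 0.0999 / 0.00111 = 8.472e+05.
Re > 4000 → turbulent. Relative roughness ε/D = 3.3e-06/0.0999 = 3.3e-05. Haaland: 1/√f = -1.8 log₁₀[(3.3e-05/3.7)^1.11 + 6.9/8.472e+05] = -1.8 log₁₀[2.49e-06 + 8.14e-06] = 8.952, so f = 0.01248.
Darcy-Weisbach: ΔP = f(L/D)(ρV²/2) = 0.01248·(2.49/0.0999)·(791·11.9²/2) = 0.01248·24.92·5.601e+04 = 1.742e+04 Pa.

ΔP ≈ 17400 Pa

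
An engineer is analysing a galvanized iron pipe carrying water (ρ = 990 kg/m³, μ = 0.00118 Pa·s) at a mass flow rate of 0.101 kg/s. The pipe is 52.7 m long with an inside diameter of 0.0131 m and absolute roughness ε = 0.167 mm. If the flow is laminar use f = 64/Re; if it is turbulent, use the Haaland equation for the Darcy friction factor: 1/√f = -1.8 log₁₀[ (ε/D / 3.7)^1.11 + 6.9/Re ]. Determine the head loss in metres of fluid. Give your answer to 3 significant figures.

h_f ≈ 5.48 m

A = πD²/4 = π(0.0131)²/4 = 0.0001348 m²; mean velocity V = ṁ/(ρA) = 0.101/(990 · 0.0001348) = 0.7569 m/s.
Reynolds number Re = ρVD/μ = 990 · 0.7569 · 0.0131 / 0.00118 = 8319.
Re > 4000 → turbulent. Relative roughness ε/D = 0.000167/0.0131 = 0.0127. Haaland: 1/√f = -1.8 log₁₀[(0.0127/3.7)^1.11 + 6.9/8319] = -1.8 log₁₀[0.00185 + 0.000829] = 4.631, so f = 0.04664.
Darcy-Weisbach: ΔP = f(L/D)(ρV²/2) = 0.04664·(52.7/0.0131)·(990·0.7569²/2) = 0.04664·4023·283.6 = 5.321e+04 Pa.
Head loss h_f = ΔP/(ρg) = 5.321e+04/(990·9.81) = 5.48 m.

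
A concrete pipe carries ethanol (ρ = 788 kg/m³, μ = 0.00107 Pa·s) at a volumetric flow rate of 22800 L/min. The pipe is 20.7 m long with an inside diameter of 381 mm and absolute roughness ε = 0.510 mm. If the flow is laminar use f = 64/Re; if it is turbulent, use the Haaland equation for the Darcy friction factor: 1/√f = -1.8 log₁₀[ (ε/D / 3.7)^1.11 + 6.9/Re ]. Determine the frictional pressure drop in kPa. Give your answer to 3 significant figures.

ΔP ≈ 5.08 kPa

Q = 22800 L/min = 22800/60000 = 0.38 m³/s.
Cross-sectional area A = πD²/4 = π(0.381)²/4 = 0.114 m²; mean velocity V = Q/A = 0.38/0.114 = 3.333 m/s.
Reynolds number Re = ρVD/μ = 788 · 3.333 · 0.381 / 0.00107 = 9.352e+05.
Re > 4000 → turbulent. Relative roughness ε/D = 0.00051/0.381 = 0.00134. Haaland: 1/√f = -1.8 log₁₀[(0.00134/3.7)^1.11 + 6.9/9.352e+05] = -1.8 log₁₀[0.000151 + 7.38e-06] = 6.839, so f = 0.02138.
Darcy-Weisbach: ΔP = f(L/D)(ρV²/2) = 0.02138·(20.7/0.381)·(788·3.333²/2) = 0.02138·54.33·4377 = 5084 Pa.
ΔP = 5084 Pa = 5.08 kPa.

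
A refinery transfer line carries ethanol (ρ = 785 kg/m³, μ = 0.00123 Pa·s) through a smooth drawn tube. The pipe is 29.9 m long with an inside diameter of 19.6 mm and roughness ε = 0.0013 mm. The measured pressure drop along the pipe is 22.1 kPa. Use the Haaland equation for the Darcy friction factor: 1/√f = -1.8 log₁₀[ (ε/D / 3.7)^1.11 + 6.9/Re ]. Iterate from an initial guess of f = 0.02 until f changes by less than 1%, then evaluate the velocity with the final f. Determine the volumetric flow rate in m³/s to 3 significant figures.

Rearranging Darcy-Weisbach: V = √(2·ΔP·D/(f·L·ρ)). With ε/D = 1.3e-06/0.0196 = 6.63e-05, iterate starting from f = 0.02:
  f = 0.02 → V = √(2·2.21e+04·0.0196/(0.02·29.9·785)) = 1.358 m/s; Re = ρVD/μ = 1.699e+04; f → 0.02693
  f = 0.02693 → V = 1.171 m/s; Re = 1.465e+04; f → 0.02797
  f = 0.02797 → V = 1.149 m/s; Re = 1.437e+04; f → 0.02811
Converged (Δf/f < 1%). With the final f = 0.02811: V = √(2·2.21e+04·0.0196/(0.02811·29.9·785)) = 1.146 m/s.
Q = V·A = 1.146·(π/4·0.0196²) = 0.0003458 m³/s = 3.46×10^-4 m³/s.

Q ≈ 3.46×10^-4 m³/s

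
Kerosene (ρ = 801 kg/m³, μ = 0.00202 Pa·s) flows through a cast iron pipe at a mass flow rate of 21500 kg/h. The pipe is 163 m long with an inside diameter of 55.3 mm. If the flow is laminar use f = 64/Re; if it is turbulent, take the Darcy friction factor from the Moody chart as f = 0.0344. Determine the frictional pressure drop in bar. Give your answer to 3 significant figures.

ṁ = 21500 kg/h = 21500/3600 = 5.972 kg/s.
A = πD²/4 = π(0.0553)²/4 = 0.002402 m²; mean velocity V = ṁ/(ρA) = 5.972/(801 · 0.002402) = 3.104 m/s.
Reynolds number Re = ρVD/μ = 801 · 3.104 · 0.0553 / 0.00202 = 6.807e+04.
Re > 4000 → turbulent; use the Moody-chart value f = 0.0344.
Darcy-Weisbach: ΔP = f(L/D)(ρV²/2) = 0.0344·(163/0.0553)·(801·3.104²/2) = 0.0344·2948·3859 = 3.913e+05 Pa.
ΔP = 3.913e+05 Pa = 3.91 bar.

ΔP ≈ 3.91 bar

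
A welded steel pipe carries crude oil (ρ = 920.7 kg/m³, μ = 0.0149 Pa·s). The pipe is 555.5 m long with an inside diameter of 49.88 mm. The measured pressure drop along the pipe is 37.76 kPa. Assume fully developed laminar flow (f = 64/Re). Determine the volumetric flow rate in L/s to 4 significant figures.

For laminar flow, f = 64/Re with Re = ρVD/μ, so Darcy-Weisbach reduces to ΔP = 32μLV/D². Solving for V: V = ΔP·D²/(32μL) = 3.776e+04·(0.04988)²/(32·0.0149·555.5) = 0.3547 m/s.
Check: Re = ρVD/μ = 920.7·0.3547·0.04988/0.0149 = 1093 < 2300, so the laminar assumption holds.
Q = V·A = 0.3547·(π/4·0.04988²) = 0.0006931 m³/s = 0.6931 L/s.

Q ≈ 0.6931 L/s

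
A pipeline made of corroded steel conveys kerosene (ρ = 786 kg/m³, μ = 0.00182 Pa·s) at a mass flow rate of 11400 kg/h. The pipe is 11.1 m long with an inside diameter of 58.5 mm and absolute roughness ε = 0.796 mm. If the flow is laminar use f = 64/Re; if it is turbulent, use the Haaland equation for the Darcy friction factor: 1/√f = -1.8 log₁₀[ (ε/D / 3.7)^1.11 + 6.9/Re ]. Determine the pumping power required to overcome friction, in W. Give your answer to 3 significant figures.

ṁ = 11400 kg/h = 11400/3600 = 3.167 kg/s.
A = πD²/4 = π(0.0585)²/4 = 0.002688 m²; mean velocity V = ṁ/(ρA) = 3.167/(786 · 0.002688) = 1.499 m/s.
Reynolds number Re = ρVD/μ = 786 · 1.499 · 0.0585 / 0.00182 = 3.787e+04.
Re > 4000 → turbulent. Relative roughness ε/D = 0.000796/0.0585 = 0.0136. Haaland: 1/√f = -1.8 log₁₀[(0.0136/3.7)^1.11 + 6.9/3.787e+04] = -1.8 log₁₀[0.00199 + 0.000182] = 4.795, so f = 0.04349.
Darcy-Weisbach: ΔP = f(L/D)(ρV²/2) = 0.04349·(11.1/0.0585)·(786·1.499²/2) = 0.04349·189.7·883 = 7286 Pa.
Q = ṁ/ρ = 3.167/786 = 0.004029 m³/s.
Pumping power P = QΔP = 0.004029·7286 = 29.35 W = 29.4 W.

P ≈ 29.4 W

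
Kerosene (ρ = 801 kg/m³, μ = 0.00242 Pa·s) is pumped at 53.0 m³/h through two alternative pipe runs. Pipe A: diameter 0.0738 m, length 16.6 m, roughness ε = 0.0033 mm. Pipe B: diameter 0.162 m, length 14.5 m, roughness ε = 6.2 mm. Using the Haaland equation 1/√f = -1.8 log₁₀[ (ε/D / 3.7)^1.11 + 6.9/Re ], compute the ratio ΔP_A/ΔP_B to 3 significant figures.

Pipe A: V = Q/A = 0.01472/0.004278 = 3.442 m/s; Re = 8.407e+04; ε/D = 4.47e-05; Haaland → f = 0.01865; ΔP_A = f(L/D)(ρV²/2) = 1.99e+04 Pa.
Pipe B: V = Q/A = 0.01472/0.02061 = 0.7143 m/s; Re = 3.83e+04; ε/D = 0.0383; Haaland → f = 0.06427; ΔP_B = f(L/D)(ρV²/2) = 1175 Pa.
ΔP_A/ΔP_B = 1.99e+04/1175 = 16.9.

ΔP_A/ΔP_B ≈ 16.9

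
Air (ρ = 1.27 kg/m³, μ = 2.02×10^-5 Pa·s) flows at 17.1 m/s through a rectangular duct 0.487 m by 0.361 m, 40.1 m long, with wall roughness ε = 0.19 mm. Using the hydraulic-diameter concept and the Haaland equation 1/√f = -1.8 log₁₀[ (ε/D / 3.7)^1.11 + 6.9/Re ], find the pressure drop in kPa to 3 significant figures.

Hydraulic diameter D_h = 4A/P = 4·(0.487·0.361)/(2·(0.487+0.361)) = 0.7032/1.696 = 0.4146 m.
Re = ρVD_h/μ = 1.27·17.1·0.4146/2.02e-05 = 4.458e+05.
ε/D_h = 0.00019/0.4146 = 0.000458; Haaland gives 1/√f = -1.8 log₁₀[4.6e-05+1.55e-05] = 7.58, so f = 0.01741.
ΔP = f(L/D_h)(ρV²/2) = 0.01741·40.1/0.4146·185.7 = 312.6 Pa.
ΔP = 0.313 kPa.

ΔP ≈ 0.313 kPa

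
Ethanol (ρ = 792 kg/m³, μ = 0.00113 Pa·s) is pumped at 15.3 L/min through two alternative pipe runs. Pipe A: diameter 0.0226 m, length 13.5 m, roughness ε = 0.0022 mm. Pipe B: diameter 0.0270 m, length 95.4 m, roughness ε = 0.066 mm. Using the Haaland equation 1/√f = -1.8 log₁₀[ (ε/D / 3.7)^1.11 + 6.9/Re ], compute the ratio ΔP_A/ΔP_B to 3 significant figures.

ΔP_A/ΔP_B ≈ 0.301

Pipe A: V = Q/A = 0.000255/0.0004011 = 0.6357 m/s; Re = 1.007e+04; ε/D = 9.73e-05; Haaland → f = 0.03093; ΔP_A = f(L/D)(ρV²/2) = 2956 Pa.
Pipe B: V = Q/A = 0.000255/0.0005726 = 0.4454 m/s; Re = 8428; ε/D = 0.00244; Haaland → f = 0.03539; ΔP_B = f(L/D)(ρV²/2) = 9822 Pa.
ΔP_A/ΔP_B = 2956/9822 = 0.301.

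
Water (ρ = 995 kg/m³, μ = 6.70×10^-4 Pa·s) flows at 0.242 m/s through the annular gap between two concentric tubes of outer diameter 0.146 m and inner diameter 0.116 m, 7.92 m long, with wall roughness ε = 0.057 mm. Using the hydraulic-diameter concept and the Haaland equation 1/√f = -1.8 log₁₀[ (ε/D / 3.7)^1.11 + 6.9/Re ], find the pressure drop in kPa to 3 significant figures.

Hydraulic diameter D_h = 4A/P = D_o - D_i = 0.146 - 0.116 = 0.03 m.
Re = ρVD_h/μ = 995·0.242·0.03/0.00067 = 1.078e+04.
ε/D_h = 5.7e-05/0.03 = 0.0019; Haaland gives 1/√f = -1.8 log₁₀[0.000223+0.00064] = 5.515, so f = 0.03288.
ΔP = f(L/D_h)(ρV²/2) = 0.03288·7.92/0.03·29.14 = 252.9 Pa.
ΔP = 0.253 kPa.

ΔP ≈ 0.253 kPa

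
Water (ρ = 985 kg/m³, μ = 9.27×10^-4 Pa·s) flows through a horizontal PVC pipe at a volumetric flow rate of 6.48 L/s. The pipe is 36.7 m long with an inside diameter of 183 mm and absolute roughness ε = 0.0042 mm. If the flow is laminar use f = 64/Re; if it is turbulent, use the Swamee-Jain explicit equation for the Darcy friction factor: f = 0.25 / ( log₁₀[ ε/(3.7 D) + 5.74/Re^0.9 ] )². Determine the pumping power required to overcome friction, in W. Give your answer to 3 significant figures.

Q = 6.48 L/s = 6.48/1000 = 0.00648 m³/s.
Cross-sectional area A = πD²/4 = π(0.183)²/4 = 0.0263 m²; mean velocity V = Q/A = 0.00648/0.0263 = 0.2464 m/s.
Reynolds number Re = ρVD/μ = 985 · 0.2464 · 0.183 / 0.000927 = 4.791e+04.
Re > 4000 → turbulent. Relative roughness ε/D = 4.2e-06/0.183 = 2.3e-05. Swamee-Jain: f = 0.25/(log₁₀[2.3e-05/3.7 + 5.74/4.791e+04^0.9])² = 0.25/(log₁₀[6.2e-06 + 0.000352])² = 0.25/(-3.446)² = 0.02105.
Darcy-Weisbach: ΔP = f(L/D)(ρV²/2) = 0.02105·(36.7/0.183)·(985·0.2464²/2) = 0.02105·200.5·29.89 = 126.2 Pa.
Pumping power P = QΔP = 0.00648·126.2 = 0.8179 W = 0.818 W.

P ≈ 0.818 W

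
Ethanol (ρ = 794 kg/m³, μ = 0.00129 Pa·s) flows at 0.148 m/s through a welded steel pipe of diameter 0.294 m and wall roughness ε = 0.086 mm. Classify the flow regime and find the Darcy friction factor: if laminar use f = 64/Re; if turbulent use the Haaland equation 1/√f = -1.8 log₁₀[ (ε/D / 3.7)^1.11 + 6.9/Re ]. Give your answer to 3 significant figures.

Re = ρVD/μ = 794·0.148·0.294/0.00129 = 2.678e+04.
Re > 4000 → turbulent. ε/D = 8.6e-05/0.294 = 0.000293; Haaland: 1/√f = -1.8 log₁₀[2.8e-05 + 0.000258] = 6.38, so f = 0.02457.

f ≈ 0.0246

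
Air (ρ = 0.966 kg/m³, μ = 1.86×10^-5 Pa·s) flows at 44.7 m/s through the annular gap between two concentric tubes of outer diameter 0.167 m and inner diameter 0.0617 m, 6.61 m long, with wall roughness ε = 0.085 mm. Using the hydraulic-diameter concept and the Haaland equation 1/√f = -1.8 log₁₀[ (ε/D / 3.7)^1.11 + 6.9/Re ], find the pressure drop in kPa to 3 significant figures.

Hydraulic diameter D_h = 4A/P = D_o - D_i = 0.167 - 0.0617 = 0.1053 m.
Re = ρVD_h/μ = 0.966·44.7·0.1053/1.86e-05 = 2.445e+05.
ε/D_h = 8.5e-05/0.1053 = 0.000807; Haaland gives 1/√f = -1.8 log₁₀[8.63e-05+2.82e-05] = 7.094, so f = 0.01987.
ΔP = f(L/D_h)(ρV²/2) = 0.01987·6.61/0.1053·965.1 = 1204 Pa.
ΔP = 1.20 kPa.

ΔP ≈ 1.20 kPa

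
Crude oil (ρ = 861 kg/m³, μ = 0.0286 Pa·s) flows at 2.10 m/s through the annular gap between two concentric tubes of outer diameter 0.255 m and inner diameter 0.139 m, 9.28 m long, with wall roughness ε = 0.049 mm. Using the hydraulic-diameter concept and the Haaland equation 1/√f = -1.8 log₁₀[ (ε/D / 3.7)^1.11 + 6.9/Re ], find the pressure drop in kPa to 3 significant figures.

Hydraulic diameter D_h = 4A/P = D_o - D_i = 0.255 - 0.139 = 0.116 m.
Re = ρVD_h/μ = 861·2.1·0.116/0.0286 = 7334.
ε/D_h = 4.9e-05/0.116 = 0.000422; Haaland gives 1/√f = -1.8 log₁₀[4.21e-05+0.000941] = 5.413, so f = 0.03412.
ΔP = f(L/D_h)(ρV²/2) = 0.03412·9.28/0.116·1899 = 5183 Pa.
ΔP = 5.18 kPa.

ΔP ≈ 5.18 kPa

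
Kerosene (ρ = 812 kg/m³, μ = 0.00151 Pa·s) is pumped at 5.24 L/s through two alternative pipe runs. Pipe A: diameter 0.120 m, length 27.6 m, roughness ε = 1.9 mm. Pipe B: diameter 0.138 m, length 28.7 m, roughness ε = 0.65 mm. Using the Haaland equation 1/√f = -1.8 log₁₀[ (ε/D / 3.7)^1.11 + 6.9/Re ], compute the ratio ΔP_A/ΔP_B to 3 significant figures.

ΔP_A/ΔP_B ≈ 2.70

Pipe A: V = Q/A = 0.00524/0.01131 = 0.4633 m/s; Re = 2.99e+04; ε/D = 0.0158; Haaland → f = 0.04606; ΔP_A = f(L/D)(ρV²/2) = 923.4 Pa.
Pipe B: V = Q/A = 0.00524/0.01496 = 0.3503 m/s; Re = 2.6e+04; ε/D = 0.00471; Haaland → f = 0.03303; ΔP_B = f(L/D)(ρV²/2) = 342.2 Pa.
ΔP_A/ΔP_B = 923.4/342.2 = 2.70.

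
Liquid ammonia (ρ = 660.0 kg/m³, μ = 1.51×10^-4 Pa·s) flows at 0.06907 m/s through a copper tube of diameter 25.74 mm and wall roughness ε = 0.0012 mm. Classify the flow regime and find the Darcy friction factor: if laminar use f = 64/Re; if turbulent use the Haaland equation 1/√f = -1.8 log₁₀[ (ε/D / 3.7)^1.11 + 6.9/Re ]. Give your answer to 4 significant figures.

f ≈ 0.03318

Re = ρVD/μ = 660·0.06907·0.02574/0.000151 = 7771.
Re > 4000 → turbulent. ε/D = 1.2e-06/0.02574 = 4.66e-05; Haaland: 1/√f = -1.8 log₁₀[3.64e-06 + 0.000888] = 5.49, so f = 0.03318.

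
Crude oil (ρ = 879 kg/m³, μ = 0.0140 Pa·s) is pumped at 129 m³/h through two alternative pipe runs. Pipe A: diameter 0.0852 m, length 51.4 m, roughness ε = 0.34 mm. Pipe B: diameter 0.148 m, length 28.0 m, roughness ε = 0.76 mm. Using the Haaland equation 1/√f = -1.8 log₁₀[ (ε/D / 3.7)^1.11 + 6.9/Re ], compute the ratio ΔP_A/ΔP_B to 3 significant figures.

Pipe A: V = Q/A = 0.03583/0.005701 = 6.285 m/s; Re = 3.362e+04; ε/D = 0.00399; Haaland → f = 0.03118; ΔP_A = f(L/D)(ρV²/2) = 3.266e+05 Pa.
Pipe B: V = Q/A = 0.03583/0.0172 = 2.083 m/s; Re = 1.936e+04; ε/D = 0.00514; Haaland → f = 0.03458; ΔP_B = f(L/D)(ρV²/2) = 1.248e+04 Pa.
ΔP_A/ΔP_B = 3.266e+05/1.248e+04 = 26.2.

ΔP_A/ΔP_B ≈ 26.2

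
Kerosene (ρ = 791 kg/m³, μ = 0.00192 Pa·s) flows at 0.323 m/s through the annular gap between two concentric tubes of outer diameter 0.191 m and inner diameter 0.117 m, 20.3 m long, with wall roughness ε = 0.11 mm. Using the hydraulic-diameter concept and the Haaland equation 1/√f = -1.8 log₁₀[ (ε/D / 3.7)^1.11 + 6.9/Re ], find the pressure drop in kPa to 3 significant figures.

Hydraulic diameter D_h = 4A/P = D_o - D_i = 0.191 - 0.117 = 0.074 m.
Re = ρVD_h/μ = 791·0.323·0.074/0.00192 = 9847.
ε/D_h = 0.00011/0.074 = 0.00149; Haaland gives 1/√f = -1.8 log₁₀[0.00017+0.000701] = 5.508, so f = 0.03296.
ΔP = f(L/D_h)(ρV²/2) = 0.03296·20.3/0.074·41.26 = 373.1 Pa.
ΔP = 0.373 kPa.

ΔP ≈ 0.373 kPa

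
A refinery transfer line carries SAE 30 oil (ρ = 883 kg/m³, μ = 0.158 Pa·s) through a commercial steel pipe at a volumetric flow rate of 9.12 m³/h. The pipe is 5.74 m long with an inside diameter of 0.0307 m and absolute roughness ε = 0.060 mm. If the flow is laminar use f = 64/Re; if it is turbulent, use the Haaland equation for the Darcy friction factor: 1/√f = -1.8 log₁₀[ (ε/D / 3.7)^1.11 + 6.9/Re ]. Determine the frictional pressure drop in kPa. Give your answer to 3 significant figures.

ΔP ≈ 105 kPa

Q = 9.12 m³/h = 9.12/3600 = 0.002533 m³/s.
Cross-sectional area A = πD²/4 = π(0.0307)²/4 = 0.0007402 m²; mean velocity V = Q/A = 0.002533/0.0007402 = 3.422 m/s.
Reynolds number Re = ρVD/μ = 883 · 3.422 · 0.0307 / 0.158 = 587.2.
Re < 2300 → laminar flow, so f = 64/Re = 64/587.2 = 0.109 (the turbulent correlation is not needed).
Darcy-Weisbach: ΔP = f(L/D)(ρV²/2) = 0.109·(5.74/0.0307)·(883·3.422²/2) = 0.109·187·5171 = 1.054e+05 Pa.
ΔP = 1.054e+05 Pa = 105 kPa.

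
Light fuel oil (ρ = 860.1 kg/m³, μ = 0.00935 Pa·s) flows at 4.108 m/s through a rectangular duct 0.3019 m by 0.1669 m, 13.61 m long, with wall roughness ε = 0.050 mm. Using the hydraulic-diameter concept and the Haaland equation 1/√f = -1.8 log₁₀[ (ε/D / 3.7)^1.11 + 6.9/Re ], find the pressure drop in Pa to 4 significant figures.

Hydraulic diameter D_h = 4A/P = 4·(0.3019·0.1669)/(2·(0.3019+0.1669)) = 0.2015/0.9376 = 0.215 m.
Re = ρVD_h/μ = 860.1·4.108·0.215/0.00935 = 8.123e+04.
ε/D_h = 5e-05/0.215 = 0.000233; Haaland gives 1/√f = -1.8 log₁₀[2.17e-05+8.49e-05] = 7.15, so f = 0.01956.
ΔP = f(L/D_h)(ρV²/2) = 0.01956·13.61/0.215·7257 = 8988 Pa.

ΔP ≈ 8988 Pa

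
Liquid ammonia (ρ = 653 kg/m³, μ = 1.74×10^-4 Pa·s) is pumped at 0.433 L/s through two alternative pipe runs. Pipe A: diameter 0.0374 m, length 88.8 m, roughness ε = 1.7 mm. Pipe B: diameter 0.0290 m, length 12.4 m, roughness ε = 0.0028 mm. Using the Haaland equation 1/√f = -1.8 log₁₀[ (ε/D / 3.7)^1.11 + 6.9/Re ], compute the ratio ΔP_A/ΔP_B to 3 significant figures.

Pipe A: V = Q/A = 0.000433/0.001099 = 0.3941 m/s; Re = 5.532e+04; ε/D = 0.0455; Haaland → f = 0.06908; ΔP_A = f(L/D)(ρV²/2) = 8320 Pa.
Pipe B: V = Q/A = 0.000433/0.0006605 = 0.6555 m/s; Re = 7.135e+04; ε/D = 9.66e-05; Haaland → f = 0.01949; ΔP_B = f(L/D)(ρV²/2) = 1169 Pa.
ΔP_A/ΔP_B = 8320/1169 = 7.11.

ΔP_A/ΔP_B ≈ 7.11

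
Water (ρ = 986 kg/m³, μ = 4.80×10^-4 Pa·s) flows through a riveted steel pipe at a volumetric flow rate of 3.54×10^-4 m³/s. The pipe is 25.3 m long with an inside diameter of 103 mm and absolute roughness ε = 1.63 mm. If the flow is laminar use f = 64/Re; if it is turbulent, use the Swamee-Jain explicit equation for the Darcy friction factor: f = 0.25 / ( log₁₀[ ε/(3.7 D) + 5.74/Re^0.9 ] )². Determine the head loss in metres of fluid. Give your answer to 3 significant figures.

h_f ≈ 0.00113 m

Cross-sectional area A = πD²/4 = π(0.103)²/4 = 0.008332 m²; mean velocity V = Q/A = 0.000354/0.008332 = 0.04249 m/s.
Reynolds number Re = ρVD/μ = 986 · 0.04249 · 0.103 / 0.00048 = 8989.
Re > 4000 → turbulent. Relative roughness ε/D = 0.00163/0.103 = 0.0158. Swamee-Jain: f = 0.25/(log₁₀[0.0158/3.7 + 5.74/8989^0.9])² = 0.25/(log₁₀[0.00428 + 0.00159])² = 0.25/(-2.232)² = 0.05019.
Darcy-Weisbach: ΔP = f(L/D)(ρV²/2) = 0.05019·(25.3/0.103)·(986·0.04249²/2) = 0.05019·245.6·0.8899 = 10.97 Pa.
Head loss h_f = ΔP/(ρg) = 10.97/(986·9.81) = 0.00113 m.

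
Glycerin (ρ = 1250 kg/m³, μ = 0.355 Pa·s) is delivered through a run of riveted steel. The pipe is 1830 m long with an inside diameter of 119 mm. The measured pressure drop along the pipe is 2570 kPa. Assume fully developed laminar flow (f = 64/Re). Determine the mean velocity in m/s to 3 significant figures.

V ≈ 1.75 m/s

For laminar flow, f = 64/Re with Re = ρVD/μ, so Darcy-Weisbach reduces to ΔP = 32μLV/D². Solving for V: V = ΔP·D²/(32μL) = 2.57e+06·(0.119)²/(32·0.355·1830) = 1.751 m/s.
Check: Re = ρVD/μ = 1250·1.751·0.119/0.355 = 733.5 < 2300, so the laminar assumption holds.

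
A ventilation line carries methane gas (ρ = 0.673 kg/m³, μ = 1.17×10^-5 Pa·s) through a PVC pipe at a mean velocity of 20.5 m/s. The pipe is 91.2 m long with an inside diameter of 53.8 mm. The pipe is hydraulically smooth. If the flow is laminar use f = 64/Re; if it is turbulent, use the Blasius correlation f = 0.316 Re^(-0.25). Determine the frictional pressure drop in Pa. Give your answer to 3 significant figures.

ΔP ≈ 4770 Pa

Reynolds number Re = ρVD/μ = 0.673 · 20.5 · 0.0538 / 1.17e-05 = 6.344e+04.
Re > 4000 → turbulent. Smooth-pipe (Blasius): f = 0.316 Re^(-0.25) = 0.316/(6.344e+04)^0.25 = 0.01991.
Darcy-Weisbach: ΔP = f(L/D)(ρV²/2) = 0.01991·(91.2/0.0538)·(0.673·20.5²/2) = 0.01991·1695·141.4 = 4773 Pa.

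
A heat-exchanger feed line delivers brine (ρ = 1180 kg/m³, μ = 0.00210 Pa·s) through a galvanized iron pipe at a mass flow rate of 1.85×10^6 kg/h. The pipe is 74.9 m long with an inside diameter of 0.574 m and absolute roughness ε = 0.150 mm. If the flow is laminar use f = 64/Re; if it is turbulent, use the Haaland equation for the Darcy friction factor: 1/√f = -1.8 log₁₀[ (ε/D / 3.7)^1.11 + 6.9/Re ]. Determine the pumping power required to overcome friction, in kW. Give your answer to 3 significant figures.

P ≈ 1.50 kW

ṁ = 1.85×10^6 kg/h = 1.85×10^6/3600 = 513.9 kg/s.
A = πD²/4 = π(0.574)²/4 = 0.2588 m²; mean velocity V = ṁ/(ρA) = 513.9/(1180 · 0.2588) = 1.683 m/s.
Reynolds number Re = ρVD/μ = 1180 · 1.683 · 0.574 / 0.0021 = 5.428e+05.
Re > 4000 → turbulent. Relative roughness ε/D = 0.00015/0.574 = 0.000261. Haaland: 1/√f = -1.8 log₁₀[(0.000261/3.7)^1.11 + 6.9/5.428e+05] = -1.8 log₁₀[2.47e-05 + 1.27e-05] = 7.969, so f = 0.01575.
Darcy-Weisbach: ΔP = f(L/D)(ρV²/2) = 0.01575·(74.9/0.574)·(1180·1.683²/2) = 0.01575·130.5·1671 = 3434 Pa.
Q = ṁ/ρ = 513.9/1180 = 0.4355 m³/s.
Pumping power P = QΔP = 0.4355·3434 = 1495 W = 1.50 kW.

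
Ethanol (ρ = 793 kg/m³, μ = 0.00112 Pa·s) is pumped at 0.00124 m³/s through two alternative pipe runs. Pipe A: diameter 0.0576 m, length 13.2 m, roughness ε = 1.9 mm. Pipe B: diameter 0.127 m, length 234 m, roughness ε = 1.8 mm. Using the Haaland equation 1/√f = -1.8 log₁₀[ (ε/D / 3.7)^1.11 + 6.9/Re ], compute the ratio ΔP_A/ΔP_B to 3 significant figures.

Pipe A: V = Q/A = 0.00124/0.002606 = 0.4759 m/s; Re = 1.941e+04; ε/D = 0.033; Haaland → f = 0.06112; ΔP_A = f(L/D)(ρV²/2) = 1258 Pa.
Pipe B: V = Q/A = 0.00124/0.01267 = 0.09789 m/s; Re = 8802; ε/D = 0.0142; Haaland → f = 0.04771; ΔP_B = f(L/D)(ρV²/2) = 334 Pa.
ΔP_A/ΔP_B = 1258/334 = 3.77.

ΔP_A/ΔP_B ≈ 3.77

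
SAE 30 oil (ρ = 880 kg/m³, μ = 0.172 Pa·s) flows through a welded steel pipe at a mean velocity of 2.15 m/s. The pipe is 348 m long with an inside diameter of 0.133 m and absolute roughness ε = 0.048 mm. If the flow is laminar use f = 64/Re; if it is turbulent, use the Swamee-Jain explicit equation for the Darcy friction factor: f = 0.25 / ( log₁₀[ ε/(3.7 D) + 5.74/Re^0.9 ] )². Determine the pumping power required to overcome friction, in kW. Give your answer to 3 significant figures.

Reynolds number Re = ρVD/μ = 880 · 2.15 · 0.133 / 0.172 = 1463.
Re < 2300 → laminar flow, so f = 64/Re = 64/1463 = 0.04375 (the turbulent correlation is not needed).
Darcy-Weisbach: ΔP = f(L/D)(ρV²/2) = 0.04375·(348/0.133)·(880·2.15²/2) = 0.04375·2617·2034 = 2.328e+05 Pa.
Q = V·A = 2.15·0.01389 = 0.02987 m³/s.
Pumping power P = QΔP = 0.02987·2.328e+05 = 6954 W = 6.95 kW.

P ≈ 6.95 kW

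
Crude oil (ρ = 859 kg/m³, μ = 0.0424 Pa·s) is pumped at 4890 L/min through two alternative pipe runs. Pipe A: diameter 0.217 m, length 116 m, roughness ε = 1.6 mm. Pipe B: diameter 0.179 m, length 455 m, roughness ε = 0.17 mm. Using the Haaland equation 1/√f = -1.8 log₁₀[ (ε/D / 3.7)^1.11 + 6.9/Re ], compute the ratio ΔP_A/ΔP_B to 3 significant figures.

Pipe A: V = Q/A = 0.0815/0.03698 = 2.204 m/s; Re = 9688; ε/D = 0.00737; Haaland → f = 0.04037; ΔP_A = f(L/D)(ρV²/2) = 4.501e+04 Pa.
Pipe B: V = Q/A = 0.0815/0.02516 = 3.239 m/s; Re = 1.174e+04; ε/D = 0.00095; Haaland → f = 0.0309; ΔP_B = f(L/D)(ρV²/2) = 3.538e+05 Pa.
ΔP_A/ΔP_B = 4.501e+04/3.538e+05 = 0.127.

ΔP_A/ΔP_B ≈ 0.127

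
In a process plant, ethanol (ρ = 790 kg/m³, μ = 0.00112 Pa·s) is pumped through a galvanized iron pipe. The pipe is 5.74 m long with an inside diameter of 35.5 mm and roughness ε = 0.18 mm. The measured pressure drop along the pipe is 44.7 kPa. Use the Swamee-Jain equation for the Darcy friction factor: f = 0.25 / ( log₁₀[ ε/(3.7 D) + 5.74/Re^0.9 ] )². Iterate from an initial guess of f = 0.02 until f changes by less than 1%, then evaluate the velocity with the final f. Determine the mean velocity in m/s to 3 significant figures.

Rearranging Darcy-Weisbach: V = √(2·ΔP·D/(f·L·ρ)). With ε/D = 0.00018/0.0355 = 0.00507, iterate starting from f = 0.02:
  f = 0.02 → V = √(2·4.47e+04·0.0355/(0.02·5.74·790)) = 5.916 m/s; Re = ρVD/μ = 1.481e+05; f → 0.03134
  f = 0.03134 → V = 4.726 m/s; Re = 1.183e+05; f → 0.03152
Converged (Δf/f < 1%). With the final f = 0.03152: V = √(2·4.47e+04·0.0355/(0.03152·5.74·790)) = 4.712 m/s.

V ≈ 4.71 m/s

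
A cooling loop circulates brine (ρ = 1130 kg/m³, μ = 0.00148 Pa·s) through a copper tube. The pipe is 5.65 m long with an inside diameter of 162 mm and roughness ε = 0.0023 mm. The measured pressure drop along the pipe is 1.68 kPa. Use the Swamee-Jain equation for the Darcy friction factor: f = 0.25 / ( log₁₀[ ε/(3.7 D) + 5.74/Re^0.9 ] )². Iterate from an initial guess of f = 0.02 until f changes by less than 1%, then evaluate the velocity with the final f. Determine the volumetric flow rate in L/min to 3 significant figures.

Q ≈ 2990 L/min

Rearranging Darcy-Weisbach: V = √(2·ΔP·D/(f·L·ρ)). With ε/D = 2.3e-06/0.162 = 1.42e-05, iterate starting from f = 0.02:
  f = 0.02 → V = √(2·1680·0.162/(0.02·5.65·1130)) = 2.065 m/s; Re = ρVD/μ = 2.554e+05; f → 0.01497
  f = 0.01497 → V = 2.387 m/s; Re = 2.952e+05; f → 0.01458
  f = 0.01458 → V = 2.418 m/s; Re = 2.991e+05; f → 0.01455
Converged (Δf/f < 1%). With the final f = 0.01455: V = √(2·1680·0.162/(0.01455·5.65·1130)) = 2.421 m/s.
Q = V·A = 2.421·(π/4·0.162²) = 0.0499 m³/s = 2990 L/min.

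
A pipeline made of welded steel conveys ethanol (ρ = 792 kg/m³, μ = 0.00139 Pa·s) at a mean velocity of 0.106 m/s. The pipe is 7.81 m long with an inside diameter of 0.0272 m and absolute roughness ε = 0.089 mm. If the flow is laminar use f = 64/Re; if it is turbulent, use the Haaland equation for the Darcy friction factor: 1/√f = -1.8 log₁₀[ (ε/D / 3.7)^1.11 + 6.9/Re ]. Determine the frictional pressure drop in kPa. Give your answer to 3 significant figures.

Reynolds number Re = ρVD/μ = 792 · 0.106 · 0.0272 / 0.00139 = 1643.
Re < 2300 → laminar flow, so f = 64/Re = 64/1643 = 0.03896 (the turbulent correlation is not needed).
Darcy-Weisbach: ΔP = f(L/D)(ρV²/2) = 0.03896·(7.81/0.0272)·(792·0.106²/2) = 0.03896·287.1·4.449 = 49.77 Pa.
ΔP = 49.77 Pa = 0.0498 kPa.

ΔP ≈ 0.0498 kPa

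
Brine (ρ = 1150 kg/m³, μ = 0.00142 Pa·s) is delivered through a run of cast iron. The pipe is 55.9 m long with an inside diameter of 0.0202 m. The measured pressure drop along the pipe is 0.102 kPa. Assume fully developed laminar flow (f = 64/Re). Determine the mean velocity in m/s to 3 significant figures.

V ≈ 0.0164 m/s

For laminar flow, f = 64/Re with Re = ρVD/μ, so Darcy-Weisbach reduces to ΔP = 32μLV/D². Solving for V: V = ΔP·D²/(32μL) = 102·(0.0202)²/(32·0.00142·55.9) = 0.01639 m/s.
Check: Re = ρVD/μ = 1150·0.01639·0.0202/0.00142 = 268 < 2300, so the laminar assumption holds.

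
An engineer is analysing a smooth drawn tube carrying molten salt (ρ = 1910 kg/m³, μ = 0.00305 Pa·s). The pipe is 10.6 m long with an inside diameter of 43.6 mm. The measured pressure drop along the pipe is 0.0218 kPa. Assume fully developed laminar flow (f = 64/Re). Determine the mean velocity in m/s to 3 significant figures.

For laminar flow, f = 64/Re with Re = ρVD/μ, so Darcy-Weisbach reduces to ΔP = 32μLV/D². Solving for V: V = ΔP·D²/(32μL) = 21.8·(0.0436)²/(32·0.00305·10.6) = 0.04006 m/s.
Check: Re = ρVD/μ = 1910·0.04006·0.0436/0.00305 = 1094 < 2300, so the laminar assumption holds.

V ≈ 0.0401 m/s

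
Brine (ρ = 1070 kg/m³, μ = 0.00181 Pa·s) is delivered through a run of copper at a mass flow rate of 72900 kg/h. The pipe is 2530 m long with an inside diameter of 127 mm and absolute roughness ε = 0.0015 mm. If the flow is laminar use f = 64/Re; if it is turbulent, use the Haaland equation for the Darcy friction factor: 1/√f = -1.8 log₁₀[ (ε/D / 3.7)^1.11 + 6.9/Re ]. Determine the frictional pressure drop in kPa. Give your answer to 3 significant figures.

ṁ = 72900 kg/h = 72900/3600 = 20.25 kg/s.
A = πD²/4 = π(0.127)²/4 = 0.01267 m²; mean velocity V = ṁ/(ρA) = 20.25/(1070 · 0.01267) = 1.494 m/s.
Reynolds number Re = ρVD/μ = 1070 · 1.494 · 0.127 / 0.00181 = 1.122e+05.
Re > 4000 → turbulent. Relative roughness ε/D = 1.5e-06/0.127 = 1.18e-05. Haaland: 1/√f = -1.8 log₁₀[(1.18e-05/3.7)^1.11 + 6.9/1.122e+05] = -1.8 log₁₀[7.93e-07 + 6.15e-05] = 7.57, so f = 0.01745.
Darcy-Weisbach: ΔP = f(L/D)(ρV²/2) = 0.01745·(2530/0.127)·(1070·1.494²/2) = 0.01745·1.992e+04·1194 = 4.151e+05 Pa.
ΔP = 4.151e+05 Pa = 415 kPa.

ΔP ≈ 415 kPa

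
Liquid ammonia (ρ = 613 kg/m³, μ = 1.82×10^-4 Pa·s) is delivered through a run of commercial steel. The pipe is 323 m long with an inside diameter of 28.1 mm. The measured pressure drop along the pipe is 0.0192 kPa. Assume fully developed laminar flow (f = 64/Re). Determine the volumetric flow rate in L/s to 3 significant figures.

Q ≈ 0.00500 L/s

For laminar flow, f = 64/Re with Re = ρVD/μ, so Darcy-Weisbach reduces to ΔP = 32μLV/D². Solving for V: V = ΔP·D²/(32μL) = 19.2·(0.0281)²/(32·0.000182·323) = 0.008059 m/s.
Check: Re = ρVD/μ = 613·0.008059·0.0281/0.000182 = 762.8 < 2300, so the laminar assumption holds.
Q = V·A = 0.008059·(π/4·0.0281²) = 4.998e-06 m³/s = 0.00500 L/s.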